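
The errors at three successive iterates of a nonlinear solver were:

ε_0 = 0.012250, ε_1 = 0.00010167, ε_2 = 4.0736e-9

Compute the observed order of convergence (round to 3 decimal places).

p ≈ ln(ε_2/ε_1) / ln(ε_1/ε_0)
  = ln(4.0736e-9/0.00010167) / ln(0.00010167/0.012250)
  = ln(4.00669e-05) / ln(0.00829959)
  = -10.124960 / -4.791549 ≈ 2.113087

2.113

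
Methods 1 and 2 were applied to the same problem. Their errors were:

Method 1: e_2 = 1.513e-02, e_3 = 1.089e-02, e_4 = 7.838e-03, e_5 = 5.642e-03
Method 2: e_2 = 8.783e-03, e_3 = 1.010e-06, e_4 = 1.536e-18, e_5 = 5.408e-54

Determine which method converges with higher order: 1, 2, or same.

2

Method 1: p ≈ ln(5.642e-03/7.838e-03)/ln(7.838e-03/1.089e-02) ≈ 1.00.
Method 2: p ≈ ln(5.408e-54/1.536e-18)/ln(1.536e-18/1.010e-06) ≈ 3.00.
Method 2 has the higher order (≈3.0 vs ≈1.0).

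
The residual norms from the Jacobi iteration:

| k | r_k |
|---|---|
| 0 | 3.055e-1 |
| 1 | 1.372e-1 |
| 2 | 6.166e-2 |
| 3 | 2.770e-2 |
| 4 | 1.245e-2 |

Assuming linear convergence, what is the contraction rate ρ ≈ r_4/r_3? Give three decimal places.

0.449

ρ ≈ r_4/r_3 = 1.245e-2/2.770e-2 = 0.44946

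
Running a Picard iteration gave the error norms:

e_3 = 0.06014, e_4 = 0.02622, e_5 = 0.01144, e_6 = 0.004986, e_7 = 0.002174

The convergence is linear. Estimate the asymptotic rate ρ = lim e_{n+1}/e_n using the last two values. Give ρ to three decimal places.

ρ ≈ e_7/e_6 = 0.002174/0.004986 = 0.43602

0.436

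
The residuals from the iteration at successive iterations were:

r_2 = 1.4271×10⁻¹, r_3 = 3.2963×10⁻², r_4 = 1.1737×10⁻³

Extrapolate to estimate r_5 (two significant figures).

First estimate the order: p ≈ ln(r_4/r_3) / ln(r_3/r_2) = ln(1.1737×10⁻³/3.2963×10⁻²)/ln(3.2963×10⁻²/1.4271×10⁻¹) = ln(0.0356066)/ln(0.230979) ≈ 2.2759.
Then r_5 ≈ r_4·(r_4/r_3)^p = 1.1737×10⁻³·(0.0356066)^2.2759 = 1.1737×10⁻³·0.000505159 ≈ 5.929e-07.

5.9e-7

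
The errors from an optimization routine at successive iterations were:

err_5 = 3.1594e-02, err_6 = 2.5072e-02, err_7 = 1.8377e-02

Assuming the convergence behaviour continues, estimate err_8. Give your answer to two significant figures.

1.2e-2

First estimate the order: p ≈ ln(err_7/err_6) / ln(err_6/err_5) = ln(1.8377e-02/2.5072e-02)/ln(2.5072e-02/3.1594e-02) = ln(0.732969)/ln(0.793568) ≈ 1.3436.
Then err_8 ≈ err_7·(err_7/err_6)^p = 1.8377e-02·(0.732969)^1.3436 = 1.8377e-02·0.658763 ≈ 0.01211.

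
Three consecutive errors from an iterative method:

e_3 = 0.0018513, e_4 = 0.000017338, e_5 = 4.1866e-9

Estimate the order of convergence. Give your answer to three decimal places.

1.783

p ≈ ln(e_5/e_4) / ln(e_4/e_3)
  = ln(4.1866e-9/0.000017338) / ln(0.000017338/0.0018513)
  = ln(0.00024147) / ln(0.00936531)
  = -8.328765 / -4.670743 ≈ 1.783178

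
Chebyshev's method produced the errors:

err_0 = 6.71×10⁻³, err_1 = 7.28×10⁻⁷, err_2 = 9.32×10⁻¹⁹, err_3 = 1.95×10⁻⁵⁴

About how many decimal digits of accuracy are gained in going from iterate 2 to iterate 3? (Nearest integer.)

36

Digits gained ≈ log₁₀(err_2/err_3) = log₁₀(9.32×10⁻¹⁹/1.95×10⁻⁵⁴) = log₁₀(4.77949e+35) ≈ 35.679.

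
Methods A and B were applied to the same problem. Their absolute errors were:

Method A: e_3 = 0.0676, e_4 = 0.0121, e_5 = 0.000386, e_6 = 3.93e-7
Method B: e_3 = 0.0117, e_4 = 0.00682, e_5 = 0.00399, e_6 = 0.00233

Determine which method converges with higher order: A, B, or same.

A

Method A: p ≈ ln(3.93e-7/0.000386)/ln(0.000386/0.0121) ≈ 2.00.
Method B: p ≈ ln(0.00233/0.00399)/ln(0.00399/0.00682) ≈ 1.00.
Method A has the higher order (≈2.0 vs ≈1.0).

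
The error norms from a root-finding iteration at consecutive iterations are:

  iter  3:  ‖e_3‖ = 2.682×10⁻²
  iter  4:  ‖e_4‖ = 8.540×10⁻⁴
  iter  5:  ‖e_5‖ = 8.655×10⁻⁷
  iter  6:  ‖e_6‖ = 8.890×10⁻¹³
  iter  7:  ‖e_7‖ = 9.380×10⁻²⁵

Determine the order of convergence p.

2

Consecutive ratios: ‖e_7‖/‖e_6‖ = 9.380×10⁻²⁵/8.890×10⁻¹³ = 1.05512e-12, ‖e_6‖/‖e_5‖ = 8.890×10⁻¹³/8.655×10⁻⁷ = 1.02715e-06.
p ≈ ln(1.05512e-12)/ln(1.02715e-06) = -27.5774/-13.7887 ≈ 2.00.
So the convergence is quadratic (order 2).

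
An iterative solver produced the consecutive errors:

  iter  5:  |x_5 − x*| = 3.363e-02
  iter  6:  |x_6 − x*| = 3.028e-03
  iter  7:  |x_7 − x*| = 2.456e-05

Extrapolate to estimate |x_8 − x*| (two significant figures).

1.6e-9

First estimate the order: p ≈ ln(|x_7 − x*|/|x_6 − x*|) / ln(|x_6 − x*|/|x_5 − x*|) = ln(2.456e-05/3.028e-03)/ln(3.028e-03/3.363e-02) = ln(0.00811096)/ln(0.0900387) ≈ 1.9998.
Then |x_8 − x*| ≈ |x_7 − x*|·(|x_7 − x*|/|x_6 − x*|)^p = 2.456e-05·(0.00811096)^1.9998 = 2.456e-05·6.58511e-05 ≈ 1.617e-09.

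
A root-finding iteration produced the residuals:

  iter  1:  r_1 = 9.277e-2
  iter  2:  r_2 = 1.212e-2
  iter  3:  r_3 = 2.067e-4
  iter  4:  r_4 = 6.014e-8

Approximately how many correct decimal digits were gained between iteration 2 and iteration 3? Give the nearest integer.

Digits gained ≈ log₁₀(r_2/r_3) = log₁₀(1.212e-2/2.067e-4) = log₁₀(58.6357) ≈ 1.768.

2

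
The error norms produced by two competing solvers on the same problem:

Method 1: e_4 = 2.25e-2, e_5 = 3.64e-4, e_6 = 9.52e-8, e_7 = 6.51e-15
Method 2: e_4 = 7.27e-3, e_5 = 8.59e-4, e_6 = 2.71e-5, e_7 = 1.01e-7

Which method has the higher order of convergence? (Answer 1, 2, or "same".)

1

Method 1: p ≈ ln(6.51e-15/9.52e-8)/ln(9.52e-8/3.64e-4) ≈ 2.00.
Method 2: p ≈ ln(1.01e-7/2.71e-5)/ln(2.71e-5/8.59e-4) ≈ 1.62.
Method 1 has the higher order (≈2.0 vs ≈1.6).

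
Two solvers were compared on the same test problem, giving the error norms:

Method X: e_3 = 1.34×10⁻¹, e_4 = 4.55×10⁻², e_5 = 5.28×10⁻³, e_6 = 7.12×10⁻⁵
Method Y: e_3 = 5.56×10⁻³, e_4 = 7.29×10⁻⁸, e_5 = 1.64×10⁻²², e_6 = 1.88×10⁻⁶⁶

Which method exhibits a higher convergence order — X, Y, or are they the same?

Y

Method X: p ≈ ln(7.12×10⁻⁵/5.28×10⁻³)/ln(5.28×10⁻³/4.55×10⁻²) ≈ 2.00.
Method Y: p ≈ ln(1.88×10⁻⁶⁶/1.64×10⁻²²)/ln(1.64×10⁻²²/7.29×10⁻⁸) ≈ 3.00.
Method Y has the higher order (≈3.0 vs ≈2.0).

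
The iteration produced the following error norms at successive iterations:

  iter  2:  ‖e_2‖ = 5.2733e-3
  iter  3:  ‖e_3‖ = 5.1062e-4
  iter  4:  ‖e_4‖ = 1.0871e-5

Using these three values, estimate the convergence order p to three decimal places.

p ≈ ln(‖e_4‖/‖e_3‖) / ln(‖e_3‖/‖e_2‖)
  = ln(1.0871e-5/5.1062e-4) / ln(5.1062e-4/5.2733e-3)
  = ln(0.0212898) / ln(0.0968312)
  = -3.849527 / -2.334786 ≈ 1.648771

1.649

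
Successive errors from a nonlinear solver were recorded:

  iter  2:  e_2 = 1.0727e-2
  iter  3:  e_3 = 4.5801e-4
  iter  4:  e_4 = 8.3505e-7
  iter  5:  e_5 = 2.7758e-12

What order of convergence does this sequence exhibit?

2

Consecutive ratios: e_5/e_4 = 2.7758e-12/8.3505e-7 = 3.32411e-06, e_4/e_3 = 8.3505e-7/4.5801e-4 = 0.00182321.
p ≈ ln(3.32411e-06)/ln(0.00182321) = -12.6143/-6.3072 ≈ 2.00.
So the convergence is quadratic (order 2).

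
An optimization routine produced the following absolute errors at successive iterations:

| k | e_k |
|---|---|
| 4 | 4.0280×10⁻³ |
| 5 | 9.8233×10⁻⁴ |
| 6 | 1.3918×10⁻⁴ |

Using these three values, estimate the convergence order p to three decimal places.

1.385

p ≈ ln(e_6/e_5) / ln(e_5/e_4)
  = ln(1.3918×10⁻⁴/9.8233×10⁻⁴) / ln(9.8233×10⁻⁴/4.0280×10⁻³)
  = ln(0.141684) / ln(0.243875)
  = -1.954156 / -1.411099 ≈ 1.384847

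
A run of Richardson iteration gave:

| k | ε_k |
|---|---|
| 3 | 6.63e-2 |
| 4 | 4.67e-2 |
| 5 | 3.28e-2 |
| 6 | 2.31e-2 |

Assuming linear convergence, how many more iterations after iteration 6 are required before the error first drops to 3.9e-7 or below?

Rate ρ ≈ ε_6/ε_5 = 2.31e-2/3.28e-2 = 0.7043.
After j more steps, ε_{6+j} ≈ 2.31e-2·ρ^j; need ρ^j ≤ 3.9e-7/2.31e-2 = 1.68831e-05.
j ≥ ln(1.68831e-05)/ln(0.7043) = -10.9892/-0.35055 = 31.348.
So 32 more iterations are needed.

32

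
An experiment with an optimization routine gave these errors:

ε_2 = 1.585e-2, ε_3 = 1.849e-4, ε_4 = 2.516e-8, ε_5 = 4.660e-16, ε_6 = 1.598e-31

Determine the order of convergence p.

Consecutive ratios: ε_6/ε_5 = 1.598e-31/4.660e-16 = 3.42918e-16, ε_5/ε_4 = 4.660e-16/2.516e-8 = 1.85215e-08.
p ≈ ln(3.42918e-16)/ln(1.85215e-08) = -35.6090/-17.8043 ≈ 2.00.
So the convergence is quadratic (order 2).

2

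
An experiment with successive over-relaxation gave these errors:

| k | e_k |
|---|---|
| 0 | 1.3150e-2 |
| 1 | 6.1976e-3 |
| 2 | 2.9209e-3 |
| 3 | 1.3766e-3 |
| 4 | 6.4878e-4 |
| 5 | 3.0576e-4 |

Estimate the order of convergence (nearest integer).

Consecutive ratios: e_5/e_4 = 3.0576e-4/6.4878e-4 = 0.471285, e_4/e_3 = 6.4878e-4/1.3766e-3 = 0.471292.
p ≈ ln(0.471285)/ln(0.471292) = -0.7523/-0.7523 ≈ 1.00.
So the convergence is linear (order 1).

1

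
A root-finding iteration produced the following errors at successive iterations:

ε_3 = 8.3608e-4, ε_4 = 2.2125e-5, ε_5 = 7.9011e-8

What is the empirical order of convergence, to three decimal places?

p ≈ ln(ε_5/ε_4) / ln(ε_4/ε_3)
  = ln(7.9011e-8/2.2125e-5) / ln(2.2125e-5/8.3608e-4)
  = ln(0.00357112) / ln(0.0264628)
  = -5.634876 / -3.632015 ≈ 1.551446

1.551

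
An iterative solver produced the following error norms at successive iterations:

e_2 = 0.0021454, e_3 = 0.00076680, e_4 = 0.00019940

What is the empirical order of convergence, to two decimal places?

1.31

p ≈ ln(e_4/e_3) / ln(e_3/e_2)
  = ln(0.00019940/0.00076680) / ln(0.00076680/0.0021454)
  = ln(0.260042) / ln(0.357416)
  = -1.34691 / -1.02885 ≈ 1.30914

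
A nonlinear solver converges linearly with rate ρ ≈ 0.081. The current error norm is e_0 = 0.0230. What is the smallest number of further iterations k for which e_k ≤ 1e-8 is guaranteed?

6

After k steps, e_k ≈ 0.0230·0.081^k.
Need 0.081^k ≤ 1e-8/0.0230 = 4.34783e-07.
k ≥ ln(4.34783e-07)/ln(0.081) = -14.6484/-2.51331 = 5.828.
Smallest integer k = 6.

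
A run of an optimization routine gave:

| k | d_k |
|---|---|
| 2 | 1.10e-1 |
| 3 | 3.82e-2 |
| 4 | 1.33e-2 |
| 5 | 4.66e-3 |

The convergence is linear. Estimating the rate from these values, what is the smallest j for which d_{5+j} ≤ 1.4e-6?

8

Rate ρ ≈ d_5/d_4 = 4.66e-3/1.33e-2 = 0.3504.
After j more steps, d_{5+j} ≈ 4.66e-3·ρ^j; need ρ^j ≤ 1.4e-6/4.66e-3 = 0.000300429.
j ≥ ln(0.000300429)/ln(0.3504) = -8.1103/-1.04868 = 7.734.
So 8 more iterations are needed.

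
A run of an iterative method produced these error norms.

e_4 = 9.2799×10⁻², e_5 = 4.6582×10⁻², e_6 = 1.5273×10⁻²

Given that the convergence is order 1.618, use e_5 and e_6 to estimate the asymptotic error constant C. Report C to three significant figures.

2.18

C ≈ e_6 / e_5^1.618
  = 1.5273×10⁻² / (4.6582×10⁻²)^1.618
  = 1.5273×10⁻² / 0.00700127 ≈ 2.1815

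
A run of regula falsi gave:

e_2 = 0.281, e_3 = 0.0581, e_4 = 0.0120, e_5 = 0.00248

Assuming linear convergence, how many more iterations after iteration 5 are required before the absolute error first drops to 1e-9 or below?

Rate ρ ≈ e_5/e_4 = 0.00248/0.0120 = 0.2067.
After j more steps, e_{5+j} ≈ 0.00248·ρ^j; need ρ^j ≤ 1e-9/0.00248 = 4.03226e-07.
j ≥ ln(4.03226e-07)/ln(0.2067) = -14.7238/-1.57649 = 9.340.
So 10 more iterations are needed.

10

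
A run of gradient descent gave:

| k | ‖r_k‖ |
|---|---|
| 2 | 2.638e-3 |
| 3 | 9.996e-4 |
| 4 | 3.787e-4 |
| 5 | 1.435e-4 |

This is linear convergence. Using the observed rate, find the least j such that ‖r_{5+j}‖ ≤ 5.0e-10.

Rate ρ ≈ ‖r_5‖/‖r_4‖ = 1.435e-4/3.787e-4 = 0.3789.
After j more steps, ‖r_{5+j}‖ ≈ 1.435e-4·ρ^j; need ρ^j ≤ 5.0e-10/1.435e-4 = 3.48432e-06.
j ≥ ln(3.48432e-06)/ln(0.3789) = -12.5672/-0.97048 = 12.949.
So 13 more iterations are needed.

13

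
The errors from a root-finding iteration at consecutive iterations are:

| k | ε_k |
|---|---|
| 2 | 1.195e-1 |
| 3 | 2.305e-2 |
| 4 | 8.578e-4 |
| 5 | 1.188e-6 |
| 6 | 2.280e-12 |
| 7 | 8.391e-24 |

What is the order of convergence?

Consecutive ratios: ε_7/ε_6 = 8.391e-24/2.280e-12 = 3.68026e-12, ε_6/ε_5 = 2.280e-12/1.188e-6 = 1.91919e-06.
p ≈ ln(3.68026e-12)/ln(1.91919e-06) = -26.3280/-13.1636 ≈ 2.00.
So the convergence is quadratic (order 2).

2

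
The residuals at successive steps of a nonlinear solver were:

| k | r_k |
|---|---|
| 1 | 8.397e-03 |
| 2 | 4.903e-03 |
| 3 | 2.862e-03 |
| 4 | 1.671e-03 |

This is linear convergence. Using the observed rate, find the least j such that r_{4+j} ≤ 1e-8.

Rate ρ ≈ r_4/r_3 = 1.671e-03/2.862e-03 = 0.5839.
After j more steps, r_{4+j} ≈ 1.671e-03·ρ^j; need ρ^j ≤ 1e-8/1.671e-03 = 5.98444e-06.
j ≥ ln(5.98444e-06)/ln(0.5839) = -12.0263/-0.53803 = 22.352.
So 23 more iterations are needed.

23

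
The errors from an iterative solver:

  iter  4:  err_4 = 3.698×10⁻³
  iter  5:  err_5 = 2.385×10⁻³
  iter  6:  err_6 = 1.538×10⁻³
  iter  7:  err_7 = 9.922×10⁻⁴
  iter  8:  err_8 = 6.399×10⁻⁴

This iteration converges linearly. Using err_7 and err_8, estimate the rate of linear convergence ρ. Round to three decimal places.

0.645

ρ ≈ err_8/err_7 = 6.399×10⁻⁴/9.922×10⁻⁴ = 0.64493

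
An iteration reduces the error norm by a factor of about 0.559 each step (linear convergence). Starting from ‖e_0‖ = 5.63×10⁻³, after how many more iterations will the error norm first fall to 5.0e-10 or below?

After k steps, ‖e_k‖ ≈ 5.63×10⁻³·0.559^k.
Need 0.559^k ≤ 5.0e-10/5.63×10⁻³ = 8.88099e-08.
k ≥ ln(8.88099e-08)/ln(0.559) = -16.2368/-0.58161 = 27.917.
Smallest integer k = 28.

28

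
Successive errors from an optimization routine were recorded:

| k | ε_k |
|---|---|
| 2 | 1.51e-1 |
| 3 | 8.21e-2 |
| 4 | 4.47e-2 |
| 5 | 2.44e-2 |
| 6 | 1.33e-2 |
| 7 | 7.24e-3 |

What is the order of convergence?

1

Consecutive ratios: ε_7/ε_6 = 7.24e-3/1.33e-2 = 0.544361, ε_6/ε_5 = 1.33e-2/2.44e-2 = 0.545082.
p ≈ ln(0.544361)/ln(0.545082) = -0.6081/-0.6068 ≈ 1.00.
So the convergence is linear (order 1).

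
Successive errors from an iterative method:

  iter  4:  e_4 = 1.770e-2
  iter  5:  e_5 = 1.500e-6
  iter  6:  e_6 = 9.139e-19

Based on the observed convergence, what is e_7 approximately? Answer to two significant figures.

First estimate the order: p ≈ ln(e_6/e_5) / ln(e_5/e_4) = ln(9.139e-19/1.500e-6)/ln(1.500e-6/1.770e-2) = ln(6.09267e-13)/ln(8.47458e-05) ≈ 2.9999.
Then e_7 ≈ e_6·(e_6/e_5)^p = 9.139e-19·(6.09267e-13)^2.9999 = 9.139e-19·2.26801e-37 ≈ 2.073e-55.

2.1e-55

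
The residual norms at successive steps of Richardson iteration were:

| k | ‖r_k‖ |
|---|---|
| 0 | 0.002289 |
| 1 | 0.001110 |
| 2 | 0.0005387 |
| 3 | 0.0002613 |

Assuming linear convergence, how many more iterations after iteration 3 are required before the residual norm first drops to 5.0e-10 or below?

Rate ρ ≈ ‖r_3‖/‖r_2‖ = 0.0002613/0.0005387 = 0.4851.
After j more steps, ‖r_{3+j}‖ ≈ 0.0002613·ρ^j; need ρ^j ≤ 5.0e-10/0.0002613 = 1.91351e-06.
j ≥ ln(1.91351e-06)/ln(0.4851) = -13.1666/-0.72340 = 18.201.
So 19 more iterations are needed.

19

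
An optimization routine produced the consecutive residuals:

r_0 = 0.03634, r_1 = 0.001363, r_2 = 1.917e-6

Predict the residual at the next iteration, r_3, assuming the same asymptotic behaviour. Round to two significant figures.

3.8e-12

First estimate the order: p ≈ ln(r_2/r_1) / ln(r_1/r_0) = ln(1.917e-6/0.001363)/ln(0.001363/0.03634) = ln(0.00140646)/ln(0.0375069) ≈ 2.0001.
Then r_3 ≈ r_2·(r_2/r_1)^p = 1.917e-6·(0.00140646)^2.0001 = 1.917e-6·1.97683e-06 ≈ 3.79e-12.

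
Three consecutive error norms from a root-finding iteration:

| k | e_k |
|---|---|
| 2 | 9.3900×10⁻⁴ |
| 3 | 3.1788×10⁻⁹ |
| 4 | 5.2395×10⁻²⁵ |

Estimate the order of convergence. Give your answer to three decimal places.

p ≈ ln(e_4/e_3) / ln(e_3/e_2)
  = ln(5.2395×10⁻²⁵/3.1788×10⁻⁹) / ln(3.1788×10⁻⁹/9.3900×10⁻⁴)
  = ln(1.64826e-16) / ln(3.3853e-06)
  = -36.341641 / -12.596068 ≈ 2.885158

2.885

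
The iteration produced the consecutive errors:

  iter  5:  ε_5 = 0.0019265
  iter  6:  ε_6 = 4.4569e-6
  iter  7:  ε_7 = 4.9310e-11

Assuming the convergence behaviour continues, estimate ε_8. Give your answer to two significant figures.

First estimate the order: p ≈ ln(ε_7/ε_6) / ln(ε_6/ε_5) = ln(4.9310e-11/4.4569e-6)/ln(4.4569e-6/0.0019265) = ln(1.10637e-05)/ln(0.00231347) ≈ 1.8803.
Then ε_8 ≈ ε_7·(ε_7/ε_6)^p = 4.9310e-11·(1.10637e-05)^1.8803 = 4.9310e-11·4.79784e-10 ≈ 2.366e-20.

2.4e-20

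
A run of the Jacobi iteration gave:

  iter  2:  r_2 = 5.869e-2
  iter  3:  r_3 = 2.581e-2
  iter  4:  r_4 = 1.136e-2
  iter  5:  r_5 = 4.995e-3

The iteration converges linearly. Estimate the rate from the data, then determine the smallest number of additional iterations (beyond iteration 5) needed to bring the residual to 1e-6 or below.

11

Rate ρ ≈ r_5/r_4 = 4.995e-3/1.136e-2 = 0.4397.
After j more steps, r_{5+j} ≈ 4.995e-3·ρ^j; need ρ^j ≤ 1e-6/4.995e-3 = 0.0002002.
j ≥ ln(0.0002002)/ln(0.4397) = -8.5162/-0.82166 = 10.365.
So 11 more iterations are needed.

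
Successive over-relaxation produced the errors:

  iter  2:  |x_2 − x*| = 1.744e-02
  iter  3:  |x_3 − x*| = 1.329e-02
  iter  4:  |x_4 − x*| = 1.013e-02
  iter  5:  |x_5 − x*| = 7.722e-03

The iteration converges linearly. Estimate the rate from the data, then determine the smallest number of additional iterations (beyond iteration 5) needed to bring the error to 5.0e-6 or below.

Rate ρ ≈ |x_5 − x*|/|x_4 − x*| = 7.722e-03/1.013e-02 = 0.7623.
After j more steps, |x_{5+j} − x*| ≈ 7.722e-03·ρ^j; need ρ^j ≤ 5.0e-6/7.722e-03 = 0.000647501.
j ≥ ln(0.000647501)/ln(0.7623) = -7.3424/-0.27142 = 27.052.
So 28 more iterations are needed.

28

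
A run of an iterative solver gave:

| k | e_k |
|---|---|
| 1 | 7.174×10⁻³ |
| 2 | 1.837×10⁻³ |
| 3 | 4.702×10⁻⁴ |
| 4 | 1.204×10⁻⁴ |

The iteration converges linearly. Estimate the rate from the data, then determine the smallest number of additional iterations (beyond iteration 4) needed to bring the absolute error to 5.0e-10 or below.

Rate ρ ≈ e_4/e_3 = 1.204×10⁻⁴/4.702×10⁻⁴ = 0.2561.
After j more steps, e_{4+j} ≈ 1.204×10⁻⁴·ρ^j; need ρ^j ≤ 5.0e-10/1.204×10⁻⁴ = 4.15282e-06.
j ≥ ln(4.15282e-06)/ln(0.2561) = -12.3917/-1.36219 = 9.097.
So 10 more iterations are needed.

10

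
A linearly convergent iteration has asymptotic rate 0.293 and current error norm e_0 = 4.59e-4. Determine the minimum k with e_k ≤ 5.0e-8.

8

After k steps, e_k ≈ 4.59e-4·0.293^k.
Need 0.293^k ≤ 5.0e-8/4.59e-4 = 0.000108932.
k ≥ ln(0.000108932)/ln(0.293) = -9.1248/-1.22758 = 7.433.
Smallest integer k = 8.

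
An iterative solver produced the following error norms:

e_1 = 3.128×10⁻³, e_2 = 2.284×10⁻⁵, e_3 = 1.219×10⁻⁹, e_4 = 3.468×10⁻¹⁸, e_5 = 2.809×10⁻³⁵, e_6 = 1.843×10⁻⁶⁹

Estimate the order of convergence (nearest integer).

2

Consecutive ratios: e_6/e_5 = 1.843×10⁻⁶⁹/2.809×10⁻³⁵ = 6.56105e-35, e_5/e_4 = 2.809×10⁻³⁵/3.468×10⁻¹⁸ = 8.09977e-18.
p ≈ ln(6.56105e-35)/ln(8.09977e-18) = -78.7093/-39.3547 ≈ 2.00.
So the convergence is quadratic (order 2).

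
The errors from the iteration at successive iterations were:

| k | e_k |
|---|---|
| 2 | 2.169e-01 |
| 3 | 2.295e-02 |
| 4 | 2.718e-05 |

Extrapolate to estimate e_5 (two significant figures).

4.5e-14

First estimate the order: p ≈ ln(e_4/e_3) / ln(e_3/e_2) = ln(2.718e-05/2.295e-02)/ln(2.295e-02/2.169e-01) = ln(0.00118431)/ln(0.105809) ≈ 3.0001.
Then e_5 ≈ e_4·(e_4/e_3)^p = 2.718e-05·(0.00118431)^3.0001 = 2.718e-05·1.65998e-09 ≈ 4.512e-14.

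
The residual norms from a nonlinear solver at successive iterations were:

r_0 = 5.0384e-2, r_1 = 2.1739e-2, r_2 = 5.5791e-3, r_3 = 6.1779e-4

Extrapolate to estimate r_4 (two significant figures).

1.8e-5

First estimate the order: p ≈ ln(r_3/r_2) / ln(r_2/r_1) = ln(6.1779e-4/5.5791e-3)/ln(5.5791e-3/2.1739e-2) = ln(0.110733)/ln(0.25664) ≈ 1.6180.
Then r_4 ≈ r_3·(r_3/r_2)^p = 6.1779e-4·(0.110733)^1.6180 = 6.1779e-4·0.0284211 ≈ 1.756e-05.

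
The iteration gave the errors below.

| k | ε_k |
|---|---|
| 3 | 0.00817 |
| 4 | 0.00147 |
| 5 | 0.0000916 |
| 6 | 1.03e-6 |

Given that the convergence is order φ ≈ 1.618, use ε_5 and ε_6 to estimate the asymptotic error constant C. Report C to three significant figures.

C ≈ ε_6 / ε_5^1.618
  = 1.03e-6 / (0.0000916)^1.618
  = 1.03e-6 / 2.92649e-07 ≈ 3.5196

3.52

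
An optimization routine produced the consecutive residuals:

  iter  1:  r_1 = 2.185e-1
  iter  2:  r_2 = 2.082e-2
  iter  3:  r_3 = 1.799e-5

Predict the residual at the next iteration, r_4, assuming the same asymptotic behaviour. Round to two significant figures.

First estimate the order: p ≈ ln(r_3/r_2) / ln(r_2/r_1) = ln(1.799e-5/2.082e-2)/ln(2.082e-2/2.185e-1) = ln(0.000864073)/ln(0.095286) ≈ 3.0005.
Then r_4 ≈ r_3·(r_3/r_2)^p = 1.799e-5·(0.000864073)^3.0005 = 1.799e-5·6.42865e-10 ≈ 1.157e-14.

1.2e-14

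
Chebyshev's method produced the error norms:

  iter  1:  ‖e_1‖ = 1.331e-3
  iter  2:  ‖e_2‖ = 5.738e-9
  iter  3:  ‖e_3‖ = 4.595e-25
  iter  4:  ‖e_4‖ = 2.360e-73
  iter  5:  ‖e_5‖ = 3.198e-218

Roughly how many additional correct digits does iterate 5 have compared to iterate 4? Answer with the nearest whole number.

145

Digits gained ≈ log₁₀(‖e_4‖/‖e_5‖) = log₁₀(2.360e-73/3.198e-218) = log₁₀(7.37961e+144) ≈ 144.868.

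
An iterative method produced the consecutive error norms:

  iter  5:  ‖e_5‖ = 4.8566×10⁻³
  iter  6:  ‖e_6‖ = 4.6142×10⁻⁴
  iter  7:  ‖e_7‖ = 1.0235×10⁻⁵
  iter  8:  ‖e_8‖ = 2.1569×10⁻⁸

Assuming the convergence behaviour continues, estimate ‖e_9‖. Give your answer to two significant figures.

1.0e-12

First estimate the order: p ≈ ln(‖e_8‖/‖e_7‖) / ln(‖e_7‖/‖e_6‖) = ln(2.1569×10⁻⁸/1.0235×10⁻⁵)/ln(1.0235×10⁻⁵/4.6142×10⁻⁴) = ln(0.00210738)/ln(0.0221815) ≈ 1.6180.
Then ‖e_9‖ ≈ ‖e_8‖·(‖e_8‖/‖e_7‖)^p = 2.1569×10⁻⁸·(0.00210738)^1.6180 = 2.1569×10⁻⁸·4.67537e-05 ≈ 1.008e-12.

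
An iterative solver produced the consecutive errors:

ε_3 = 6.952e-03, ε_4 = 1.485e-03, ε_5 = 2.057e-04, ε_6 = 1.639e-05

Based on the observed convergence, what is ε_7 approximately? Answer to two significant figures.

6.4e-7

First estimate the order: p ≈ ln(ε_6/ε_5) / ln(ε_5/ε_4) = ln(1.639e-05/2.057e-04)/ln(2.057e-04/1.485e-03) = ln(0.0796791)/ln(0.138519) ≈ 1.2798.
Then ε_7 ≈ ε_6·(ε_6/ε_5)^p = 1.639e-05·(0.0796791)^1.2798 = 1.639e-05·0.0392591 ≈ 6.435e-07.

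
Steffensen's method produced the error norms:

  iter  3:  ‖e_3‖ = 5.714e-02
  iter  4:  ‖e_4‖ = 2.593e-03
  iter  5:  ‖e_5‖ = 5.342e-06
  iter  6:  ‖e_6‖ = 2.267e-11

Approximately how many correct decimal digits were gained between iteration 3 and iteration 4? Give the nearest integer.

1

Digits gained ≈ log₁₀(‖e_3‖/‖e_4‖) = log₁₀(5.714e-02/2.593e-03) = log₁₀(22.0363) ≈ 1.343.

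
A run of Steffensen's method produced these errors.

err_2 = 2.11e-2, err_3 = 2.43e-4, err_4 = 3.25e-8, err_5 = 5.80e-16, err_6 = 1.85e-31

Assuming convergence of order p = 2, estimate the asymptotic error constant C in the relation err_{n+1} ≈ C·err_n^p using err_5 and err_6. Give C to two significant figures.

C ≈ err_6 / err_5^2
  = 1.85e-31 / (5.80e-16)^2
  = 1.85e-31 / 3.364e-31 ≈ 0.54994

0.55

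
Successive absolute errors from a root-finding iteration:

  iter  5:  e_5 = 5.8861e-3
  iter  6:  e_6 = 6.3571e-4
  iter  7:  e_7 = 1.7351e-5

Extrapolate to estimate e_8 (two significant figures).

First estimate the order: p ≈ ln(e_7/e_6) / ln(e_6/e_5) = ln(1.7351e-5/6.3571e-4)/ln(6.3571e-4/5.8861e-3) = ln(0.0272939)/ln(0.108002) ≈ 1.6180.
Then e_8 ≈ e_7·(e_7/e_6)^p = 1.7351e-5·(0.0272939)^1.6180 = 1.7351e-5·0.00294818 ≈ 5.115e-08.

5.1e-8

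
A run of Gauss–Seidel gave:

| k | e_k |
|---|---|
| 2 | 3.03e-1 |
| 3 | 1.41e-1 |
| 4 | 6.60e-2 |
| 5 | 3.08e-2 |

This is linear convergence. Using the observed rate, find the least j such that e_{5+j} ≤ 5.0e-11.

Rate ρ ≈ e_5/e_4 = 3.08e-2/6.60e-2 = 0.4667.
After j more steps, e_{5+j} ≈ 3.08e-2·ρ^j; need ρ^j ≤ 5.0e-11/3.08e-2 = 1.62338e-09.
j ≥ ln(1.62338e-09)/ln(0.4667) = -20.2388/-0.76207 = 26.558.
So 27 more iterations are needed.

27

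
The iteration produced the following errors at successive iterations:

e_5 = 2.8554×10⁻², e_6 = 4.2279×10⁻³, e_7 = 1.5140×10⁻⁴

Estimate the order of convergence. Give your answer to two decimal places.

1.74

p ≈ ln(e_7/e_6) / ln(e_6/e_5)
  = ln(1.5140×10⁻⁴/4.2279×10⁻³) / ln(4.2279×10⁻³/2.8554×10⁻²)
  = ln(0.0358097) / ln(0.148067)
  = -3.32954 / -1.91009 ≈ 1.74313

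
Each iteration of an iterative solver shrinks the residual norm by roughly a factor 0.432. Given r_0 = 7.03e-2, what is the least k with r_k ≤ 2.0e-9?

After k steps, r_k ≈ 7.03e-2·0.432^k.
Need 0.432^k ≤ 2.0e-9/7.03e-2 = 2.84495e-08.
k ≥ ln(2.84495e-08)/ln(0.432) = -17.3751/-0.83933 = 20.701.
Smallest integer k = 21.

21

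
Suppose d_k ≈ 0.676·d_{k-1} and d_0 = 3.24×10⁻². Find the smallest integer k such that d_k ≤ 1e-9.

After k steps, d_k ≈ 3.24×10⁻²·0.676^k.
Need 0.676^k ≤ 1e-9/3.24×10⁻² = 3.08642e-08.
k ≥ ln(3.08642e-08)/ln(0.676) = -17.2937/-0.39156 = 44.166.
Smallest integer k = 45.

45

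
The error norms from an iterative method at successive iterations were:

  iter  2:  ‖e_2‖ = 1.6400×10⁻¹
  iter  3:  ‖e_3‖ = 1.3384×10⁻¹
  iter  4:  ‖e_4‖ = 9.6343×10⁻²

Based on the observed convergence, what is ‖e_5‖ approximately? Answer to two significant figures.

First estimate the order: p ≈ ln(‖e_4‖/‖e_3‖) / ln(‖e_3‖/‖e_2‖) = ln(9.6343×10⁻²/1.3384×10⁻¹)/ln(1.3384×10⁻¹/1.6400×10⁻¹) = ln(0.719837)/ln(0.816098) ≈ 1.6176.
Then ‖e_5‖ ≈ ‖e_4‖·(‖e_4‖/‖e_3‖)^p = 9.6343×10⁻²·(0.719837)^1.6176 = 9.6343×10⁻²·0.587573 ≈ 0.05661.

5.7e-2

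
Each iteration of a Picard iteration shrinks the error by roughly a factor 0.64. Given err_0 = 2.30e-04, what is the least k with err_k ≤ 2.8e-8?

21

After k steps, err_k ≈ 2.30e-04·0.64^k.
Need 0.64^k ≤ 2.8e-8/2.30e-04 = 0.000121739.
k ≥ ln(0.000121739)/ln(0.64) = -9.0136/-0.44629 = 20.197.
Smallest integer k = 21.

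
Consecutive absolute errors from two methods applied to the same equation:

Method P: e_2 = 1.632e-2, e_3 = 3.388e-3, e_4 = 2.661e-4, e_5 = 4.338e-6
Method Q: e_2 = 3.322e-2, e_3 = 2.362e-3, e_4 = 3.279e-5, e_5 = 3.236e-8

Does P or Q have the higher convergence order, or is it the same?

same

Method P: p ≈ ln(4.338e-6/2.661e-4)/ln(2.661e-4/3.388e-3) ≈ 1.62.
Method Q: p ≈ ln(3.236e-8/3.279e-5)/ln(3.279e-5/2.362e-3) ≈ 1.62.
Both orders ≈ 1.6 — effectively the same.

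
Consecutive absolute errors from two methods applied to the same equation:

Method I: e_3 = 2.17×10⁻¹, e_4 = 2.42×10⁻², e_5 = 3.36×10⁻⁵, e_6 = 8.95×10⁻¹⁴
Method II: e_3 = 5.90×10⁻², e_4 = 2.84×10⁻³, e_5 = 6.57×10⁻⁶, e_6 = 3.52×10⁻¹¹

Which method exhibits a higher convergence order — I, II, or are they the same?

I

Method I: p ≈ ln(8.95×10⁻¹⁴/3.36×10⁻⁵)/ln(3.36×10⁻⁵/2.42×10⁻²) ≈ 3.00.
Method II: p ≈ ln(3.52×10⁻¹¹/6.57×10⁻⁶)/ln(6.57×10⁻⁶/2.84×10⁻³) ≈ 2.00.
Method I has the higher order (≈3.0 vs ≈2.0).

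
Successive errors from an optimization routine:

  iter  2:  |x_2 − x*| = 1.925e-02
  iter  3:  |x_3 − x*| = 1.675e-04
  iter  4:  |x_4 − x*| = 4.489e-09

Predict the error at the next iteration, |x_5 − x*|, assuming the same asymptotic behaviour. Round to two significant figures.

3.2e-19

First estimate the order: p ≈ ln(|x_4 − x*|/|x_3 − x*|) / ln(|x_3 − x*|/|x_2 − x*|) = ln(4.489e-09/1.675e-04)/ln(1.675e-04/1.925e-02) = ln(2.68e-05)/ln(0.0087013) ≈ 2.2189.
Then |x_5 − x*| ≈ |x_4 − x*|·(|x_4 − x*|/|x_3 − x*|)^p = 4.489e-09·(2.68e-05)^2.2189 = 4.489e-09·7.16949e-11 ≈ 3.218e-19.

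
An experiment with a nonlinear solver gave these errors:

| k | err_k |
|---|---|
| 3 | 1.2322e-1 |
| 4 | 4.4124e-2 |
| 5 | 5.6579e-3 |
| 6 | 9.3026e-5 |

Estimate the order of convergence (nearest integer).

2

Consecutive ratios: err_6/err_5 = 9.3026e-5/5.6579e-3 = 0.0164418, err_5/err_4 = 5.6579e-3/4.4124e-2 = 0.128227.
p ≈ ln(0.0164418)/ln(0.128227) = -4.1079/-2.0540 ≈ 2.00.
So the convergence is quadratic (order 2).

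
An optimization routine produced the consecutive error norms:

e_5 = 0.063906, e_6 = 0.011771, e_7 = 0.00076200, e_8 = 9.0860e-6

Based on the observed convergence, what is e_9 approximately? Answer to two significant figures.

7.0e-9

First estimate the order: p ≈ ln(e_8/e_7) / ln(e_7/e_6) = ln(9.0860e-6/0.00076200)/ln(0.00076200/0.011771) = ln(0.0119239)/ln(0.0647354) ≈ 1.6180.
Then e_9 ≈ e_8·(e_8/e_7)^p = 9.0860e-6·(0.0119239)^1.6180 = 9.0860e-6·0.000772049 ≈ 7.015e-09.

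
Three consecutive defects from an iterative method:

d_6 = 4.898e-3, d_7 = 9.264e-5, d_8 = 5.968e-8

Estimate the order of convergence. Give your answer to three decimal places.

p ≈ ln(d_8/d_7) / ln(d_7/d_6)
  = ln(5.968e-8/9.264e-5) / ln(9.264e-5/4.898e-3)
  = ln(0.000644214) / ln(0.0189138)
  = -7.347480 / -3.967863 ≈ 1.851747

1.852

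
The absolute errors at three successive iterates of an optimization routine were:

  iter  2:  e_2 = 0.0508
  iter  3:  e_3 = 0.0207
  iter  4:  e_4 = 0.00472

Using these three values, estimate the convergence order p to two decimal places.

1.65

p ≈ ln(e_4/e_3) / ln(e_3/e_2)
  = ln(0.00472/0.0207) / ln(0.0207/0.0508)
  = ln(0.228019) / ln(0.40748)
  = -1.47833 / -0.89776 ≈ 1.64669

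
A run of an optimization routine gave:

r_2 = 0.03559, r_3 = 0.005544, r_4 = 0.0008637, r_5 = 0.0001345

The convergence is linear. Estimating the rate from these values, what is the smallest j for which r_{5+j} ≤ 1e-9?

7

Rate ρ ≈ r_5/r_4 = 0.0001345/0.0008637 = 0.1557.
After j more steps, r_{5+j} ≈ 0.0001345·ρ^j; need ρ^j ≤ 1e-9/0.0001345 = 7.43494e-06.
j ≥ ln(7.43494e-06)/ln(0.1557) = -11.8093/-1.85982 = 6.350.
So 7 more iterations are needed.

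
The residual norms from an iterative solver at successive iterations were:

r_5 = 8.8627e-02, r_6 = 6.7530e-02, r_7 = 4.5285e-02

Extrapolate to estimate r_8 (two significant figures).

2.5e-2

First estimate the order: p ≈ ln(r_7/r_6) / ln(r_6/r_5) = ln(4.5285e-02/6.7530e-02)/ln(6.7530e-02/8.8627e-02) = ln(0.670591)/ln(0.761957) ≈ 1.4698.
Then r_8 ≈ r_7·(r_7/r_6)^p = 4.5285e-02·(0.670591)^1.4698 = 4.5285e-02·0.555812 ≈ 0.02517.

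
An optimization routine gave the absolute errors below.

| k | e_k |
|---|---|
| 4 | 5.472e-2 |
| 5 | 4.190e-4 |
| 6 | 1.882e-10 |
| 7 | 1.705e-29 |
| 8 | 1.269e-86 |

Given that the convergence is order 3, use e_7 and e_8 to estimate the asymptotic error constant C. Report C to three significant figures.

C ≈ e_8 / e_7^3
  = 1.269e-86 / (1.705e-29)^3
  = 1.269e-86 / 4.95648e-87 ≈ 2.5603

2.56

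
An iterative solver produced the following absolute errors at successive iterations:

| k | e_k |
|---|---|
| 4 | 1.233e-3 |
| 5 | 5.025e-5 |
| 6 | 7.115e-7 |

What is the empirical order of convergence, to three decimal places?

1.330

p ≈ ln(e_6/e_5) / ln(e_5/e_4)
  = ln(7.115e-7/5.025e-5) / ln(5.025e-5/1.233e-3)
  = ln(0.0141592) / ln(0.0407543)
  = -4.257391 / -3.200194 ≈ 1.330354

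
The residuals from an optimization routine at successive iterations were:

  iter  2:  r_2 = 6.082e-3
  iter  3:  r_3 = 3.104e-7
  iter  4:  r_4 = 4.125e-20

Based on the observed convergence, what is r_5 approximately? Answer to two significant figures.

9.7e-59

First estimate the order: p ≈ ln(r_4/r_3) / ln(r_3/r_2) = ln(4.125e-20/3.104e-7)/ln(3.104e-7/6.082e-3) = ln(1.32893e-13)/ln(5.10358e-05) ≈ 3.0000.
Then r_5 ≈ r_4·(r_4/r_3)^p = 4.125e-20·(1.32893e-13)^3.0000 = 4.125e-20·2.34696e-39 ≈ 9.681e-59.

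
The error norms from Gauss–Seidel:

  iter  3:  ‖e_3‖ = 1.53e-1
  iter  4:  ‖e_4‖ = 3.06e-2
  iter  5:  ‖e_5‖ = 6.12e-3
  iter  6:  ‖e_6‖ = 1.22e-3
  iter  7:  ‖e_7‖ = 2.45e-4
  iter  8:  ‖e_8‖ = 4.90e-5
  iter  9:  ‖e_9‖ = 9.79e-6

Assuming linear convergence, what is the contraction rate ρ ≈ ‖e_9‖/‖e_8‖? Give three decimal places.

ρ ≈ ‖e_9‖/‖e_8‖ = 9.79e-6/4.90e-5 = 0.19980

0.200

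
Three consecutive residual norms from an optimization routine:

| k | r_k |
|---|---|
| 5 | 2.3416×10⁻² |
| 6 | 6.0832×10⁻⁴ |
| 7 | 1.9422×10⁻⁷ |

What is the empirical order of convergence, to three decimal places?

2.205

p ≈ ln(r_7/r_6) / ln(r_6/r_5)
  = ln(1.9422×10⁻⁷/6.0832×10⁻⁴) / ln(6.0832×10⁻⁴/2.3416×10⁻²)
  = ln(0.000319273) / ln(0.0259788)
  = -8.049464 / -3.650474 ≈ 2.205046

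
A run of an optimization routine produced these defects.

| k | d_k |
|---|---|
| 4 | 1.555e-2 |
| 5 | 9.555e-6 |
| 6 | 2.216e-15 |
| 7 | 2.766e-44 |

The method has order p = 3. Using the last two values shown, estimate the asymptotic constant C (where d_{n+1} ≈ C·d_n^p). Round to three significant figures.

2.54

C ≈ d_7 / d_6^3
  = 2.766e-44 / (2.216e-15)^3
  = 2.766e-44 / 1.0882e-44 ≈ 2.5418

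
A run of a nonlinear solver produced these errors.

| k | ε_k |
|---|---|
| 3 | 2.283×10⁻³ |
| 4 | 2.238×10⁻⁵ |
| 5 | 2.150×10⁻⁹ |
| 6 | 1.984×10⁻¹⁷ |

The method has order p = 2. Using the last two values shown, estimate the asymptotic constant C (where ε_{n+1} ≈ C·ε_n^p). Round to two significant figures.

C ≈ ε_6 / ε_5^2
  = 1.984×10⁻¹⁷ / (2.150×10⁻⁹)^2
  = 1.984×10⁻¹⁷ / 4.6225e-18 ≈ 4.292

4.3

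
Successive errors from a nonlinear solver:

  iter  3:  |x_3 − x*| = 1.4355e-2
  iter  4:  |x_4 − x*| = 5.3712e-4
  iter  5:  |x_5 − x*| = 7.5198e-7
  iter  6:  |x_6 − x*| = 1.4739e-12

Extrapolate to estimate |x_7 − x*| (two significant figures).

First estimate the order: p ≈ ln(|x_6 − x*|/|x_5 − x*|) / ln(|x_5 − x*|/|x_4 − x*|) = ln(1.4739e-12/7.5198e-7)/ln(7.5198e-7/5.3712e-4) = ln(1.96003e-06)/ln(0.00140002) ≈ 2.0000.
Then |x_7 − x*| ≈ |x_6 − x*|·(|x_6 − x*|/|x_5 − x*|)^p = 1.4739e-12·(1.96003e-06)^2.0000 = 1.4739e-12·3.84172e-12 ≈ 5.662e-24.

5.7e-24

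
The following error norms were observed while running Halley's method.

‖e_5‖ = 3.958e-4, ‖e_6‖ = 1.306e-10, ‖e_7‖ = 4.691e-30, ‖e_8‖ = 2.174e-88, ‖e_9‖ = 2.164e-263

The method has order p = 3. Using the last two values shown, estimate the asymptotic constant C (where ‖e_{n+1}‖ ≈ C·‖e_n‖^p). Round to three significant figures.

C ≈ ‖e_9‖ / ‖e_8‖^3
  = 2.164e-263 / (2.174e-88)^3
  = 2.164e-263 / 1.02749e-263 ≈ 2.1061

2.11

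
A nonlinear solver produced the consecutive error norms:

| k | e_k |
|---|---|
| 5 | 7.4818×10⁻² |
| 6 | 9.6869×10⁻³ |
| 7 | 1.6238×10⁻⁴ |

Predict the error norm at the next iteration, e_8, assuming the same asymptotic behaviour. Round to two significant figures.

First estimate the order: p ≈ ln(e_7/e_6) / ln(e_6/e_5) = ln(1.6238×10⁻⁴/9.6869×10⁻³)/ln(9.6869×10⁻³/7.4818×10⁻²) = ln(0.0167628)/ln(0.129473) ≈ 2.0000.
Then e_8 ≈ e_7·(e_7/e_6)^p = 1.6238×10⁻⁴·(0.0167628)^2.0000 = 1.6238×10⁻⁴·0.000280991 ≈ 4.563e-08.

4.6e-8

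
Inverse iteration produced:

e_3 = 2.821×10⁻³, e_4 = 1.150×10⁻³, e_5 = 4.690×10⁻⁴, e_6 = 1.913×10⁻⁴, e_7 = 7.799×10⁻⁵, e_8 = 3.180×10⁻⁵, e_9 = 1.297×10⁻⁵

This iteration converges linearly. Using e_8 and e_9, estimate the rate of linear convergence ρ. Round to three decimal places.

ρ ≈ e_9/e_8 = 1.297×10⁻⁵/3.180×10⁻⁵ = 0.40786

0.408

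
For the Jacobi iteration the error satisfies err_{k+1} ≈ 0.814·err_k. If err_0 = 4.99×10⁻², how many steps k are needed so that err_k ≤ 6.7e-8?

After k steps, err_k ≈ 4.99×10⁻²·0.814^k.
Need 0.814^k ≤ 6.7e-8/4.99×10⁻² = 1.34269e-06.
k ≥ ln(1.34269e-06)/ln(0.814) = -13.5208/-0.20579 = 65.702.
Smallest integer k = 66.

66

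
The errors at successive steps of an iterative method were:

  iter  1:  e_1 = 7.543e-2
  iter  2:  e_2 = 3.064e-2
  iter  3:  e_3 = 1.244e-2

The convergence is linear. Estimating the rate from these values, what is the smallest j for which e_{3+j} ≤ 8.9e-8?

14

Rate ρ ≈ e_3/e_2 = 1.244e-2/3.064e-2 = 0.4060.
After j more steps, e_{3+j} ≈ 1.244e-2·ρ^j; need ρ^j ≤ 8.9e-8/1.244e-2 = 7.15434e-06.
j ≥ ln(7.15434e-06)/ln(0.4060) = -11.8478/-0.90140 = 13.144.
So 14 more iterations are needed.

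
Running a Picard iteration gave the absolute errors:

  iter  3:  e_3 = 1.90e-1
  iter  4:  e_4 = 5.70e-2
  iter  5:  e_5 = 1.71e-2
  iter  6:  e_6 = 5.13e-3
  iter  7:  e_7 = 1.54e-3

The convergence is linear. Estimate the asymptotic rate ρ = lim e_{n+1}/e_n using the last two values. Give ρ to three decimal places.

0.300

ρ ≈ e_7/e_6 = 1.54e-3/5.13e-3 = 0.30019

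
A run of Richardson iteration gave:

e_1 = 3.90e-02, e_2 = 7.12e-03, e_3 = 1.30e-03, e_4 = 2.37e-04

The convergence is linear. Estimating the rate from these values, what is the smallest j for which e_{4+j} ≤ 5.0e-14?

Rate ρ ≈ e_4/e_3 = 2.37e-04/1.30e-03 = 0.1823.
After j more steps, e_{4+j} ≈ 2.37e-04·ρ^j; need ρ^j ≤ 5.0e-14/2.37e-04 = 2.1097e-10.
j ≥ ln(2.1097e-10)/ln(0.1823) = -22.2793/-1.70210 = 13.089.
So 14 more iterations are needed.

14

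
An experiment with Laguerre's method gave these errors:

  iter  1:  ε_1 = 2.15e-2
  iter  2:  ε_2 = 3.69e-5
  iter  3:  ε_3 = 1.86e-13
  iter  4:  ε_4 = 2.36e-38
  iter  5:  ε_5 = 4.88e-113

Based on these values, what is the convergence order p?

Consecutive ratios: ε_5/ε_4 = 4.88e-113/2.36e-38 = 2.0678e-75, ε_4/ε_3 = 2.36e-38/1.86e-13 = 1.26882e-25.
p ≈ ln(2.0678e-75)/ln(1.26882e-25) = -171.9674/-57.3265 ≈ 3.00.
So the convergence is cubic (order 3).

3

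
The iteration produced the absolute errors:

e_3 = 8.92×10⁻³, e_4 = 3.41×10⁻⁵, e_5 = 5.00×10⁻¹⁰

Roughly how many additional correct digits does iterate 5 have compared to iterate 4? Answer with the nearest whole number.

Digits gained ≈ log₁₀(e_4/e_5) = log₁₀(3.41×10⁻⁵/5.00×10⁻¹⁰) = log₁₀(68200) ≈ 4.834.

5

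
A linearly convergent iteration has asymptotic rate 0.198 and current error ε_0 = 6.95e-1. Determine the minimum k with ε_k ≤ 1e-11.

16

After k steps, ε_k ≈ 6.95e-1·0.198^k.
Need 0.198^k ≤ 1e-11/6.95e-1 = 1.43885e-11.
k ≥ ln(1.43885e-11)/ln(0.198) = -24.9646/-1.61949 = 15.415.
Smallest integer k = 16.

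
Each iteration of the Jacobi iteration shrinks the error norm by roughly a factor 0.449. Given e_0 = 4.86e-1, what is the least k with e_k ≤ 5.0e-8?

21

After k steps, e_k ≈ 4.86e-1·0.449^k.
Need 0.449^k ≤ 5.0e-8/4.86e-1 = 1.02881e-07.
k ≥ ln(1.02881e-07)/ln(0.449) = -16.0897/-0.80073 = 20.094.
Smallest integer k = 21.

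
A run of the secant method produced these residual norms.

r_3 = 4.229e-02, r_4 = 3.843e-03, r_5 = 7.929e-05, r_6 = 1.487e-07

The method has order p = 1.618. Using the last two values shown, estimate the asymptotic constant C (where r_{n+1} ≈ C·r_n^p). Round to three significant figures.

0.642

C ≈ r_6 / r_5^1.618
  = 1.487e-07 / (7.929e-05)^1.618
  = 1.487e-07 / 2.31705e-07 ≈ 0.64176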